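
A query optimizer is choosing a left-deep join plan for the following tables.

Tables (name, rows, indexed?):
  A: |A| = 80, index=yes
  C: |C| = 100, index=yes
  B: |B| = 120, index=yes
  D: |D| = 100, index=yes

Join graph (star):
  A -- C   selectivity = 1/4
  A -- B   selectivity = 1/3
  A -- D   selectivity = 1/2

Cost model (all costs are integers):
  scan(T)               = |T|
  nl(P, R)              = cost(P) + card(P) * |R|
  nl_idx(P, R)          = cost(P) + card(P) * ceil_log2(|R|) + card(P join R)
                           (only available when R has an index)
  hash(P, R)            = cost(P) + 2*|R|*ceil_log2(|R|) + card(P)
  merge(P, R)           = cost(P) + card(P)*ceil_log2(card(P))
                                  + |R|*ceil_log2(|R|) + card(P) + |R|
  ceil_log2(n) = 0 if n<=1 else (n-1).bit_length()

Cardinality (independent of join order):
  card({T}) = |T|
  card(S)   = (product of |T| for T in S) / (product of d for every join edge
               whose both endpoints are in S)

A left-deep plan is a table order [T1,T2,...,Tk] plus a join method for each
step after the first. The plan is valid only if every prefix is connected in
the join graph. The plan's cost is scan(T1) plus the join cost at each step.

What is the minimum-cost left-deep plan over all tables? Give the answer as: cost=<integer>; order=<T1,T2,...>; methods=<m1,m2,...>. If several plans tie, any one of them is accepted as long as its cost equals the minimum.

cost=86400; order=C,A,B,D; methods=hash,hash,hash

Selinger DP (subsets sized 1..n):
  {A}: scan cost=80, card=80
  {C}: scan cost=100, card=100
  {B}: scan cost=120, card=120
  {D}: scan cost=100, card=100
  {AC}: card=2000; try (A,hash)→1320, (C,merge)→1520, (A,merge)→1540, (C,hash)→1560, (C,nl_idx)→2640, (A,nl_idx)→2800 …(+2); best=1320 via (A,hash)
  {AB}: card=3200; try (A,hash)→1360, (B,merge)→1680, (A,merge)→1720, (B,hash)→1840, (B,nl_idx)→3840, (A,nl_idx)→4160 …(+2); best=1360 via (A,hash)
  {AD}: card=4000; try (A,hash)→1320, (D,merge)→1520, (A,merge)→1540, (D,hash)→1560, (D,nl_idx)→4640, (A,nl_idx)→4800 …(+2); best=1320 via (A,hash)
  {ABC}: card=80000; try (B,hash)→5000, (C,hash)→5960, (B,merge)→26280, (C,merge)→43760, (B,nl_idx)→95320, (C,nl_idx)→103760 …(+2); best=5000 via (B,hash)
  {ACD}: card=100000; try (D,hash)→4720, (C,hash)→6720, (D,merge)→26120, (C,merge)→54120, (D,nl_idx)→115320, (C,nl_idx)→129320 …(+2); best=4720 via (D,hash)
  {ABD}: card=160000; try (D,hash)→5960, (B,hash)→7000, (D,merge)→43760, (B,merge)→54280, (D,nl_idx)→183760, (B,nl_idx)→189320 …(+2); best=5960 via (D,hash)
  {ABCD}: card=4000000; try (D,hash)→86400, (B,hash)→106400, (C,hash)→167360, (D,merge)→1445800, (B,merge)→1805680, (C,merge)→3046760 …(+6); best=86400 via (D,hash)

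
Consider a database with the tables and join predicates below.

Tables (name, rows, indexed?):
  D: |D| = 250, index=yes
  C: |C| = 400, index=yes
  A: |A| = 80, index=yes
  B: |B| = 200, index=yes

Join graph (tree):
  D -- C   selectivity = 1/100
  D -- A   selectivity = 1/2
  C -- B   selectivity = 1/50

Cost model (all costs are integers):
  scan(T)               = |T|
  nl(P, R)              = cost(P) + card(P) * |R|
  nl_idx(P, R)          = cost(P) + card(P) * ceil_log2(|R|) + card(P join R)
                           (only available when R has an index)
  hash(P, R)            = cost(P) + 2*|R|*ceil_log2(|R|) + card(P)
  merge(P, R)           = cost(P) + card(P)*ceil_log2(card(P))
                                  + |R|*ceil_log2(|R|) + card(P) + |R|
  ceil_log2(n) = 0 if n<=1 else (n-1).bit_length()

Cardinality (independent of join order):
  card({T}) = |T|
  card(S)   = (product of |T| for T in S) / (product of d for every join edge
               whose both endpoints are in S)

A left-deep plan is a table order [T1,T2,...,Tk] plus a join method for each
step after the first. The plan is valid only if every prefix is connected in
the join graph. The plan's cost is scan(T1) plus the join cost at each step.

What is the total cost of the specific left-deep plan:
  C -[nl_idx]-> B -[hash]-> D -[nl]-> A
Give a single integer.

step 1: scan C: cost=400, card=400
step 2: join B via nl_idx
    card(P join B) = 400*200/(50) = 1600
    cost = 400 + 400*8 + 1600 = 5200
step 3: join D via hash
    card(P join D) = 1600*250/(100) = 4000
    cost = 5200 + 2*250*8 + 1600 = 10800
step 4: join A via nl
    card(P join A) = 4000*80/(2) = 160000
    cost = 10800 + 4000*80 = 330800

330800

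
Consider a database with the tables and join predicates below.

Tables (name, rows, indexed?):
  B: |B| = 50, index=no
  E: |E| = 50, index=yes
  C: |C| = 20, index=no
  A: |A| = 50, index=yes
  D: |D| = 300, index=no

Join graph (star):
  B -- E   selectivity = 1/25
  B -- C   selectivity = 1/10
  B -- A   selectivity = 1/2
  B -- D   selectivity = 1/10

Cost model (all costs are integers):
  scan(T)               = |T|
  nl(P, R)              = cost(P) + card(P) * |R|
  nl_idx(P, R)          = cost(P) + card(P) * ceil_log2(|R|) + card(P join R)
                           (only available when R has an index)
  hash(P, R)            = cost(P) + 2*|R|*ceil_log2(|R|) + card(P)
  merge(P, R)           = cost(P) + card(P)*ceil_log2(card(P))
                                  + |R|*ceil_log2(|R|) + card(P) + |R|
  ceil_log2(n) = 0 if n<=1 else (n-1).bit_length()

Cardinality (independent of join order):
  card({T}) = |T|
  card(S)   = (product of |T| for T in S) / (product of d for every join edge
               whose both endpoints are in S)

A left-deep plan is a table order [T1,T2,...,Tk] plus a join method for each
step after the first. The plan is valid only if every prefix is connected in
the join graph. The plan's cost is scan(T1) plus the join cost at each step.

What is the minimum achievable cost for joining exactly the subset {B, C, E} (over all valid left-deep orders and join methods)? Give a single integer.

Selinger DP over subsets of {B,C,E}:
  {B}: scan cost=50, card=50
  {E}: scan cost=50, card=50
  {C}: scan cost=20, card=20
  {BE}: card=100; try (E,nl_idx)→450, (E,hash)→700, (B,hash)→700, (E,merge)→750, (B,merge)→750, (E,nl)→2550 …(+1); best=450 via (E,nl_idx)
  {BC}: card=100; try (C,hash)→300, (B,merge)→490, (C,merge)→520, (B,hash)→640, (B,nl)→1020, (C,nl)→1050; best=300 via (C,hash)
  {BCE}: card=200; try (C,hash)→750, (E,hash)→1000, (E,nl_idx)→1100, (C,merge)→1370, (E,merge)→1450, (C,nl)→2450 …(+1); best=750 via (C,hash)

750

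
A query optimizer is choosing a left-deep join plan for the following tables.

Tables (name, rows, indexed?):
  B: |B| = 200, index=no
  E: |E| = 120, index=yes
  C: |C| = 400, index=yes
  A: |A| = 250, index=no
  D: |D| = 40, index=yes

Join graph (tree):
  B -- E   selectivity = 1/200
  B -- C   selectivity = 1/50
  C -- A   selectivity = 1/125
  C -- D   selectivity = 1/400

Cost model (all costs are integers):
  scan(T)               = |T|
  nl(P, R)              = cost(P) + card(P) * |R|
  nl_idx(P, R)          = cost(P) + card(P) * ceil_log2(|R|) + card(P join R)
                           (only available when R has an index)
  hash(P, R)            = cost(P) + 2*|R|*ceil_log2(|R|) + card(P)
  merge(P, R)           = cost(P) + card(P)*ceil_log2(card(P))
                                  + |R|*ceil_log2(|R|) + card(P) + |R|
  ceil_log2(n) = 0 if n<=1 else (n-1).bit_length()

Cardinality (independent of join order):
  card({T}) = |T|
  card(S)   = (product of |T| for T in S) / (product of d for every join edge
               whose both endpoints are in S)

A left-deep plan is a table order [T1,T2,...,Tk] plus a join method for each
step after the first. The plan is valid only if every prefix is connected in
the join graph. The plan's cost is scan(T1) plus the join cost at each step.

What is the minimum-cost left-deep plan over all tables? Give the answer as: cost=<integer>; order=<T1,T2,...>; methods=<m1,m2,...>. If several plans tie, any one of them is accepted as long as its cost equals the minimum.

Selinger DP (subsets sized 1..n):
  {B}: scan cost=200, card=200
  {E}: scan cost=120, card=120
  {C}: scan cost=400, card=400
  {A}: scan cost=250, card=250
  {D}: scan cost=40, card=40
  {BE}: card=120; try (E,nl_idx)→1720, (E,hash)→2080, (B,merge)→2880, (E,merge)→2960, (B,hash)→3440, (B,nl)→24120 …(+1); best=1720 via (E,nl_idx)
  {BC}: card=1600; try (C,nl_idx)→3600, (B,hash)→4000, (C,merge)→6000, (B,merge)→6200, (C,hash)→7600, (C,nl)→80200 …(+1); best=3600 via (C,nl_idx)
  {AC}: card=800; try (C,nl_idx)→3300, (A,hash)→4800, (C,merge)→6500, (A,merge)→6650, (C,hash)→7700, (C,nl)→100250 …(+1); best=3300 via (C,nl_idx)
  {CD}: card=40; try (C,nl_idx)→440, (D,hash)→1280, (D,nl_idx)→2840, (C,merge)→4320, (D,merge)→4680, (C,hash)→7280 …(+2); best=440 via (C,nl_idx)
  {BCE}: card=960; try (C,nl_idx)→3760, (C,merge)→6680, (E,hash)→6880, (C,hash)→9040, (E,nl_idx)→15760, (E,merge)→23760 …(+2); best=3760 via (C,nl_idx)
  {ABC}: card=3200; try (B,hash)→7300, (A,hash)→9200, (B,merge)→13900, (A,merge)→25050, (B,nl)→163300, (A,nl)→403600; best=7300 via (B,hash)
  {BCD}: card=160; try (B,merge)→2520, (B,hash)→3680, (D,hash)→5680, (B,nl)→8440, (D,nl_idx)→13360, (D,merge)→23080 …(+1); best=2520 via (B,merge)
  {ACD}: card=80; try (A,merge)→2970, (A,hash)→4480, (D,hash)→4580, (D,nl_idx)→8180, (A,nl)→10440, (D,merge)→12380 …(+1); best=2970 via (A,merge)
  {ABCE}: card=1920; try (A,hash)→8720, (E,hash)→12180, (A,merge)→16570, (E,nl_idx)→31620, (E,merge)→49860, (A,nl)→243760 …(+1); best=8720 via (A,hash)
  {BCDE}: card=96; try (E,nl_idx)→3736, (E,hash)→4360, (E,merge)→4920, (D,hash)→5200, (D,nl_idx)→9616, (D,merge)→14600 …(+2); best=3736 via (E,nl_idx)
  {ABCD}: card=320; try (B,merge)→5410, (A,merge)→6210, (B,hash)→6250, (A,hash)→6680, (D,hash)→10980, (B,nl)→18970 …(+4); best=5410 via (B,merge)
  {ABCDE}: card=192; try (A,merge)→6754, (E,hash)→7410, (A,hash)→7832, (E,nl_idx)→7842, (E,merge)→9570, (D,hash)→11120 …(+5); best=6754 via (A,merge)

cost=6754; order=D,C,B,E,A; methods=nl_idx,merge,nl_idx,merge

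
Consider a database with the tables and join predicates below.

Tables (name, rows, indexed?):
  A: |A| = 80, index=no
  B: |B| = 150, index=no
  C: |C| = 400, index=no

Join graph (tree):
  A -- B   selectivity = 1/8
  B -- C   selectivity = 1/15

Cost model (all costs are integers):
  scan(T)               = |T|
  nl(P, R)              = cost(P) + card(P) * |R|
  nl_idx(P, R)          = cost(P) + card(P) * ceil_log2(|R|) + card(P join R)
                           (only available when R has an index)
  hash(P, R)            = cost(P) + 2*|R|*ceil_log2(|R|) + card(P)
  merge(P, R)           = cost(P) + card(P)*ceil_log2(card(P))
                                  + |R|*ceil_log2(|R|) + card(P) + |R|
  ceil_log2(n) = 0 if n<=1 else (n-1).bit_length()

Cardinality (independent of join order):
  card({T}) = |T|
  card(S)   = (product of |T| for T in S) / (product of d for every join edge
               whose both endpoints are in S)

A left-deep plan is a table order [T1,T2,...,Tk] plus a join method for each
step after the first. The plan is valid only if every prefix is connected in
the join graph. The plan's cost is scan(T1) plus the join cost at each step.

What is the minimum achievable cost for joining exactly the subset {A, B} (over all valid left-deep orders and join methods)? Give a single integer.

Selinger DP over subsets of {A,B}:
  {A}: scan cost=80, card=80
  {B}: scan cost=150, card=150
  {AB}: card=1500; try (A,hash)→1420, (B,merge)→2070, (A,merge)→2140, (B,hash)→2560, (B,nl)→12080, (A,nl)→12150; best=1420 via (A,hash)

1420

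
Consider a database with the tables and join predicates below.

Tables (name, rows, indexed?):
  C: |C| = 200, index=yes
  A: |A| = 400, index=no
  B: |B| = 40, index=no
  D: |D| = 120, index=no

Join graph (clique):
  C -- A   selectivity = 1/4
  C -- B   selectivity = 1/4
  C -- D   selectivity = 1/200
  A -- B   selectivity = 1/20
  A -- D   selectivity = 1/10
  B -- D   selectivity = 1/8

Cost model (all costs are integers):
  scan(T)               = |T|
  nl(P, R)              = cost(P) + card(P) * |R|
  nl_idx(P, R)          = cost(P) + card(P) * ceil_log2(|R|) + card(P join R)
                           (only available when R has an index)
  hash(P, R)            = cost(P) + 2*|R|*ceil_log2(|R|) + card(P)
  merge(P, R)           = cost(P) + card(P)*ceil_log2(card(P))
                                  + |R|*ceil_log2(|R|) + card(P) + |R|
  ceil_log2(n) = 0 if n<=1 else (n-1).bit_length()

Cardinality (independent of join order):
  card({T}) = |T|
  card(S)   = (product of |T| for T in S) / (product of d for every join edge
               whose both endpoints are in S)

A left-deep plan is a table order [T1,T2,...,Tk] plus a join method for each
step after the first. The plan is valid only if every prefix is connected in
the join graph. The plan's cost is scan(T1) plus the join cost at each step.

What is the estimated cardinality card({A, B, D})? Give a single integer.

Tables in S: A(400), B(40), D(120)
Edges inside S: A-B(d=20), A-D(d=10), B-D(d=8)
numerator = 400 * 40 * 120 = 1920000
denominator = 20 * 10 * 8 = 1600
card(S) = 1920000 / 1600 = 1200

1200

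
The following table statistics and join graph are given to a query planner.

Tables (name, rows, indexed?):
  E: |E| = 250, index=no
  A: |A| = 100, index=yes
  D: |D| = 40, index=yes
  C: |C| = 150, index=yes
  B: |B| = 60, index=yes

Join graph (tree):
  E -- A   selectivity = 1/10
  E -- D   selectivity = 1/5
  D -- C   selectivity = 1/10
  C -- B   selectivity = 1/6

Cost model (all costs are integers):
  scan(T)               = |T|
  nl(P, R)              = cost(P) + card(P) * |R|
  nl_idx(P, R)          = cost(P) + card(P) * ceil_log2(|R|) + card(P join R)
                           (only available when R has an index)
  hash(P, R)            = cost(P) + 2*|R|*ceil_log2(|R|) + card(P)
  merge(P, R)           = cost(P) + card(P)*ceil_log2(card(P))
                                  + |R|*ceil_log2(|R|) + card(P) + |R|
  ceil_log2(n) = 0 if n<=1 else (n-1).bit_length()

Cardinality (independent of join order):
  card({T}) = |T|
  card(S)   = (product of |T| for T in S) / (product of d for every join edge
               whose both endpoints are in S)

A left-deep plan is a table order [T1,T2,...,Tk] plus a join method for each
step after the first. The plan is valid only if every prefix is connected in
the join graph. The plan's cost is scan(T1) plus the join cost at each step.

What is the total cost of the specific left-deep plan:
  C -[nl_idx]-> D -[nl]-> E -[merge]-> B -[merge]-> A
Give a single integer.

step 1: scan C: cost=150, card=150
step 2: join D via nl_idx
    card(P join D) = 150*40/(10) = 600
    cost = 150 + 150*6 + 600 = 1650
step 3: join E via nl
    card(P join E) = 600*250/(5) = 30000
    cost = 1650 + 600*250 = 151650
step 4: join B via merge
    card(P join B) = 30000*60/(6) = 300000
    cost = 151650 + 30000*15 + 60*6 + 30000 + 60 = 632070
step 5: join A via merge
    card(P join A) = 300000*100/(10) = 3000000
    cost = 632070 + 300000*19 + 100*7 + 300000 + 100 = 6632870

6632870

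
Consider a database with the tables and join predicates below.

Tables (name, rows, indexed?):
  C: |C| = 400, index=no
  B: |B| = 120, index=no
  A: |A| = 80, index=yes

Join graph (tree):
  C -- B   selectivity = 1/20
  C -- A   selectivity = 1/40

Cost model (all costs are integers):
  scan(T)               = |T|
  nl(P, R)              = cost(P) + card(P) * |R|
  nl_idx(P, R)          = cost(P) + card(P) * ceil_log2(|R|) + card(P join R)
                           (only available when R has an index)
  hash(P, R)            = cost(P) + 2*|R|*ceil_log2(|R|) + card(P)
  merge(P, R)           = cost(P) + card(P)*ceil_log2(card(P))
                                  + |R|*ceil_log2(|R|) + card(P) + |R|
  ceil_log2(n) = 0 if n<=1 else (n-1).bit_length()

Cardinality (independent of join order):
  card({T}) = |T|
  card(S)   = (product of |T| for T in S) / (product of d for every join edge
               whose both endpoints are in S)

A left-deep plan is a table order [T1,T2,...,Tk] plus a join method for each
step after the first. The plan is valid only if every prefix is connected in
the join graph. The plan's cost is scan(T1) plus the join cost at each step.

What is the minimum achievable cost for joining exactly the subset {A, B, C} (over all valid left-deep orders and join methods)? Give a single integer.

4400

Selinger DP over subsets of {A,B,C}:
  {C}: scan cost=400, card=400
  {B}: scan cost=120, card=120
  {A}: scan cost=80, card=80
  {BC}: card=2400; try (B,hash)→2480, (C,merge)→5080, (B,merge)→5360, (C,hash)→7440, (C,nl)→48120, (B,nl)→48400; best=2480 via (B,hash)
  {AC}: card=800; try (A,hash)→1920, (A,nl_idx)→4000, (C,merge)→4720, (A,merge)→5040, (C,hash)→7360, (C,nl)→32080 …(+1); best=1920 via (A,hash)
  {ABC}: card=4800; try (B,hash)→4400, (A,hash)→6000, (B,merge)→11680, (A,nl_idx)→24080, (A,merge)→34320, (B,nl)→97920 …(+1); best=4400 via (B,hash)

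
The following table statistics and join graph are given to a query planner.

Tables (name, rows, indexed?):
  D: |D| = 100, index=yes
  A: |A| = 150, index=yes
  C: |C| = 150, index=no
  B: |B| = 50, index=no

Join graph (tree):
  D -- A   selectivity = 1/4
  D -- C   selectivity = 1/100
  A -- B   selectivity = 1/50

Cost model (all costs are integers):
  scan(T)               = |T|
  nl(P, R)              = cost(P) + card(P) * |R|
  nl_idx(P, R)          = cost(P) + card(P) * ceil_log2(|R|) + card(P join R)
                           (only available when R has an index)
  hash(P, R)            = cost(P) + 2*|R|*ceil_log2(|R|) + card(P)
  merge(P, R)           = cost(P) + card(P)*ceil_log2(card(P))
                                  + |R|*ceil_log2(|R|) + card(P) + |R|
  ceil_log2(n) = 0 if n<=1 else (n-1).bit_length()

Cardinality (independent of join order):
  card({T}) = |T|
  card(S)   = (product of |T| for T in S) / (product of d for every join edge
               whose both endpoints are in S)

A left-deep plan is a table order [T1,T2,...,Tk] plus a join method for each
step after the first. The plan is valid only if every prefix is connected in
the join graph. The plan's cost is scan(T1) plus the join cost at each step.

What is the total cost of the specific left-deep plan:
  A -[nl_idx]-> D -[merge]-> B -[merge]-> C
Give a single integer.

step 1: scan A: cost=150, card=150
step 2: join D via nl_idx
    card(P join D) = 150*100/(4) = 3750
    cost = 150 + 150*7 + 3750 = 4950
step 3: join B via merge
    card(P join B) = 3750*50/(50) = 3750
    cost = 4950 + 3750*12 + 50*6 + 3750 + 50 = 54050
step 4: join C via merge
    card(P join C) = 3750*150/(100) = 5625
    cost = 54050 + 3750*12 + 150*8 + 3750 + 150 = 104150

104150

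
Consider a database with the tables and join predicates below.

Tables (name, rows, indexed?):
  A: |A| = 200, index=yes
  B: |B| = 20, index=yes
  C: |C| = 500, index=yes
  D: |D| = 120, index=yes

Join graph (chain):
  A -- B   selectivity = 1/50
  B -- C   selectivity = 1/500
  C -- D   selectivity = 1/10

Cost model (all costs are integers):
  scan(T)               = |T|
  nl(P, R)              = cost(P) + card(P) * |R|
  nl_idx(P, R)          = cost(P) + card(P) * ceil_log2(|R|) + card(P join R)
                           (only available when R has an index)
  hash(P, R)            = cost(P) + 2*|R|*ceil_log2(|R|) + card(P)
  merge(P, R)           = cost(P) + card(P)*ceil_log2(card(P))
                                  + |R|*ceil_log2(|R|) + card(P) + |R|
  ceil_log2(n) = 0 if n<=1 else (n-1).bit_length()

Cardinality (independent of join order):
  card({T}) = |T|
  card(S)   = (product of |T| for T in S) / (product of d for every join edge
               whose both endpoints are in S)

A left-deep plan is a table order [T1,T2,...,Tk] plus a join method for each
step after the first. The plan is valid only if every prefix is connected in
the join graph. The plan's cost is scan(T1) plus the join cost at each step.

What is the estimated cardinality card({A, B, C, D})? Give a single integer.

960

Tables in S: A(200), B(20), C(500), D(120)
Edges inside S: A-B(d=50), B-C(d=500), C-D(d=10)
numerator = 200 * 20 * 500 * 120 = 240000000
denominator = 50 * 500 * 10 = 250000
card(S) = 240000000 / 250000 = 960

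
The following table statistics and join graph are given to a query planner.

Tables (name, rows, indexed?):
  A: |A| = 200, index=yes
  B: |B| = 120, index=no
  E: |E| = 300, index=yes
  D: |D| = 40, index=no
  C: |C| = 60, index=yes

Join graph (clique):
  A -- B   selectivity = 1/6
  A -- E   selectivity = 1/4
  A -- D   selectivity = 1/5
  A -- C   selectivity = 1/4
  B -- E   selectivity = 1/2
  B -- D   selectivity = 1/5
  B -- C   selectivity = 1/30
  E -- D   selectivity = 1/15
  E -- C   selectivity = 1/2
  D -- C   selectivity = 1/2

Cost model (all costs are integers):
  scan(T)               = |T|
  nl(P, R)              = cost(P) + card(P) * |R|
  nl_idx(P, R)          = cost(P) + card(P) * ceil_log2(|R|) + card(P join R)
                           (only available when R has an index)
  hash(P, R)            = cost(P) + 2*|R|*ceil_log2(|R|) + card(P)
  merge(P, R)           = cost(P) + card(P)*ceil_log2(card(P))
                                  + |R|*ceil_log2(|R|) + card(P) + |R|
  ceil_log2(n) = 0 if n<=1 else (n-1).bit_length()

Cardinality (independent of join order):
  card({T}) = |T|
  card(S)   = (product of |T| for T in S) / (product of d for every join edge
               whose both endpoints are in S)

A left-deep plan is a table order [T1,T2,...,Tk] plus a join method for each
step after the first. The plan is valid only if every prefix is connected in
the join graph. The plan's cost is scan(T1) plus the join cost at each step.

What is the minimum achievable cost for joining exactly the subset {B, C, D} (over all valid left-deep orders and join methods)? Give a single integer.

Selinger DP over subsets of {B,C,D}:
  {B}: scan cost=120, card=120
  {D}: scan cost=40, card=40
  {C}: scan cost=60, card=60
  {BD}: card=960; try (D,hash)→720, (B,merge)→1280, (D,merge)→1360, (B,hash)→1760, (B,nl)→4840, (D,nl)→4920; best=720 via (D,hash)
  {BC}: card=240; try (C,hash)→960, (C,nl_idx)→1080, (B,merge)→1440, (C,merge)→1500, (B,hash)→1800, (B,nl)→7260 …(+1); best=960 via (C,hash)
  {CD}: card=1200; try (D,hash)→600, (C,merge)→740, (D,merge)→760, (C,hash)→800, (C,nl_idx)→1480, (C,nl)→2440 …(+1); best=600 via (D,hash)
  {BCD}: card=960; try (D,hash)→1680, (C,hash)→2400, (D,merge)→3400, (B,hash)→3480, (C,nl_idx)→7440, (D,nl)→10560 …(+4); best=1680 via (D,hash)

1680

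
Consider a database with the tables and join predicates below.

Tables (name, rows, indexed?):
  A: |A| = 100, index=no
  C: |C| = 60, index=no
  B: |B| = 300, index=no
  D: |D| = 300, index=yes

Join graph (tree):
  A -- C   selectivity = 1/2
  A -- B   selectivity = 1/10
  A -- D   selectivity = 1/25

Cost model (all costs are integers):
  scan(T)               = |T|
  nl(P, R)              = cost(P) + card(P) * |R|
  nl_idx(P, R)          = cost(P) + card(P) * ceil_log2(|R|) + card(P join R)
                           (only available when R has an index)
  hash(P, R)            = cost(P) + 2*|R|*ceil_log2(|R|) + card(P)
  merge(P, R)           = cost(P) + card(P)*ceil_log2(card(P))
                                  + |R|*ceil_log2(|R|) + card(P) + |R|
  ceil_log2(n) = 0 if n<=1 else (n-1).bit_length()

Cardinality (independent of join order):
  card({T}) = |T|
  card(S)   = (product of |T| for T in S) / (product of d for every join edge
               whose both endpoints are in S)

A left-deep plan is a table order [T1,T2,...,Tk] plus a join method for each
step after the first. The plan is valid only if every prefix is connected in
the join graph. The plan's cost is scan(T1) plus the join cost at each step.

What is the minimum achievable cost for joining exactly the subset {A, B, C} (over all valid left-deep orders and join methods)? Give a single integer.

5720

Selinger DP over subsets of {A,B,C}:
  {A}: scan cost=100, card=100
  {C}: scan cost=60, card=60
  {B}: scan cost=300, card=300
  {AC}: card=3000; try (C,hash)→920, (A,merge)→1280, (C,merge)→1320, (A,hash)→1520, (A,nl)→6060, (C,nl)→6100; best=920 via (C,hash)
  {AB}: card=3000; try (A,hash)→2000, (B,merge)→3900, (A,merge)→4100, (B,hash)→5600, (B,nl)→30100, (A,nl)→30300; best=2000 via (A,hash)
  {ABC}: card=90000; try (C,hash)→5720, (B,hash)→9320, (C,merge)→41420, (B,merge)→42920, (C,nl)→182000, (B,nl)→900920; best=5720 via (C,hash)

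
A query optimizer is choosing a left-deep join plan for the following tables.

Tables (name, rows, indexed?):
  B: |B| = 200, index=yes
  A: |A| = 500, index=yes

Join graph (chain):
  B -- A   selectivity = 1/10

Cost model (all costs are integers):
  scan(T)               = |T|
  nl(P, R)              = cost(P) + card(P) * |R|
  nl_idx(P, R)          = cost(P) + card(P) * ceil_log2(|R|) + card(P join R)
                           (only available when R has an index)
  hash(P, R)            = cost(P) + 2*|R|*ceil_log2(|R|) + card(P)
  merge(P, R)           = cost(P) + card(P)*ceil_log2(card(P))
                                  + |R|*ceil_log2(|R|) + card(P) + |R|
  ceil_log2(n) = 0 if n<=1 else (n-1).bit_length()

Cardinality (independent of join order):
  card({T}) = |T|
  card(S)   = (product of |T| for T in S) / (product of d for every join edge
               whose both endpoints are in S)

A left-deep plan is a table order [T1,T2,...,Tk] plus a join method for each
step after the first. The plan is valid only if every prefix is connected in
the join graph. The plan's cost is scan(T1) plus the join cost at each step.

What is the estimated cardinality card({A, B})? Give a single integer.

10000

Tables in S: A(500), B(200)
Edges inside S: B-A(d=10)
numerator = 500 * 200 = 100000
denominator = 10 = 10
card(S) = 100000 / 10 = 10000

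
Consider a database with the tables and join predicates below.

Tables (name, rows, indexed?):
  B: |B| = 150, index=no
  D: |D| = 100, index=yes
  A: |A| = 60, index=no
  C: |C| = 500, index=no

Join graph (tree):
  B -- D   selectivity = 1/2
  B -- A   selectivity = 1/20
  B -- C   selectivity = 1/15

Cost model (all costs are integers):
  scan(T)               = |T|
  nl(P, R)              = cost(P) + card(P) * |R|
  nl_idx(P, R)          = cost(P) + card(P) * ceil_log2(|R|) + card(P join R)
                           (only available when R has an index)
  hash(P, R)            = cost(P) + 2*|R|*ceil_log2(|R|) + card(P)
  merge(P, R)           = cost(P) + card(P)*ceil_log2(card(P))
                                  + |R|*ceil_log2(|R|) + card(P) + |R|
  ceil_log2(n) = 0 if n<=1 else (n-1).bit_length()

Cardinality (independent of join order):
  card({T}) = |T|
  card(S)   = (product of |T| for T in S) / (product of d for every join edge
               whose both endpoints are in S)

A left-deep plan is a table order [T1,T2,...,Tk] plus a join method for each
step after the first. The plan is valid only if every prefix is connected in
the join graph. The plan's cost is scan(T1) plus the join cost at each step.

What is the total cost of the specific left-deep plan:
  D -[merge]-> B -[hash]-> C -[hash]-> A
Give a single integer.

step 1: scan D: cost=100, card=100
step 2: join B via merge
    card(P join B) = 100*150/(2) = 7500
    cost = 100 + 100*7 + 150*8 + 100 + 150 = 2250
step 3: join C via hash
    card(P join C) = 7500*500/(15) = 250000
    cost = 2250 + 2*500*9 + 7500 = 18750
step 4: join A via hash
    card(P join A) = 250000*60/(20) = 750000
    cost = 18750 + 2*60*6 + 250000 = 269470

269470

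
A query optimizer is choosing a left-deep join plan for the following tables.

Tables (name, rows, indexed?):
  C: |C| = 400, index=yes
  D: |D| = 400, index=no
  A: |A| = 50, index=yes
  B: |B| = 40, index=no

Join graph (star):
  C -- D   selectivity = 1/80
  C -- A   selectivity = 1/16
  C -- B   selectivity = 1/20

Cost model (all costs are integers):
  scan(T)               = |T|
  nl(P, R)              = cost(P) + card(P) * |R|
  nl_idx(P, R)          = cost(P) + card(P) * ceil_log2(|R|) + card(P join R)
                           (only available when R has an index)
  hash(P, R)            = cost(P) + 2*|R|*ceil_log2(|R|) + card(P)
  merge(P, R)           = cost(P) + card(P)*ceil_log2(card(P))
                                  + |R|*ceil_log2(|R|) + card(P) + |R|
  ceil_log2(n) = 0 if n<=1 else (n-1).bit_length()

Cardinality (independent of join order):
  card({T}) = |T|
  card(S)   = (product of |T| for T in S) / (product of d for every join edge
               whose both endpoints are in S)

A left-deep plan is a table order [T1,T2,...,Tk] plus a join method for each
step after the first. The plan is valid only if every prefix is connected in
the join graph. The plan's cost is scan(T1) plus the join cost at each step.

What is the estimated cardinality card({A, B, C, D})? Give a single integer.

12500

Tables in S: A(50), B(40), C(400), D(400)
Edges inside S: C-D(d=80), C-A(d=16), C-B(d=20)
numerator = 50 * 40 * 400 * 400 = 320000000
denominator = 80 * 16 * 20 = 25600
card(S) = 320000000 / 25600 = 12500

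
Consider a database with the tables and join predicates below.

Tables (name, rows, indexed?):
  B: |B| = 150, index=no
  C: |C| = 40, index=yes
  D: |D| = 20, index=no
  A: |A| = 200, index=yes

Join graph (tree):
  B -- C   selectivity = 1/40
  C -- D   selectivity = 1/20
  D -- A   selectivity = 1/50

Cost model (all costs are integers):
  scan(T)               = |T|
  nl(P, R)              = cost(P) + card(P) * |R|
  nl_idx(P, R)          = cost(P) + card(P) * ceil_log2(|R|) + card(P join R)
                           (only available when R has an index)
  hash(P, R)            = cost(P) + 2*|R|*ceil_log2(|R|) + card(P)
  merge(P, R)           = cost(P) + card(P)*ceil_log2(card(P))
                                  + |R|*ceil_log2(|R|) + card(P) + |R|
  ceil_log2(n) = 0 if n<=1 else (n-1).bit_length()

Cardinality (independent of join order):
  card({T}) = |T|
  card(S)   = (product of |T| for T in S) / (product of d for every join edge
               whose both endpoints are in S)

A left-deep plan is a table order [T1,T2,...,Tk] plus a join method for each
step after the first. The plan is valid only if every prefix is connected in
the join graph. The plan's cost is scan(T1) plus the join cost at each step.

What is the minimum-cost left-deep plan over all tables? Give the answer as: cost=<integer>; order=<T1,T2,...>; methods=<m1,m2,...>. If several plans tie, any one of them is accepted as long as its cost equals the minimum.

cost=2930; order=B,C,D,A; methods=hash,hash,nl_idx

Selinger DP (subsets sized 1..n):
  {B}: scan cost=150, card=150
  {C}: scan cost=40, card=40
  {D}: scan cost=20, card=20
  {A}: scan cost=200, card=200
  {BC}: card=150; try (C,hash)→780, (C,nl_idx)→1200, (B,merge)→1670, (C,merge)→1780, (B,hash)→2480, (B,nl)→6040 …(+1); best=780 via (C,hash)
  {CD}: card=40; try (C,nl_idx)→180, (D,hash)→280, (C,merge)→420, (D,merge)→440, (C,hash)→520, (C,nl)→820 …(+1); best=180 via (C,nl_idx)
  {AD}: card=80; try (A,nl_idx)→260, (D,hash)→600, (A,merge)→1940, (D,merge)→2120, (A,hash)→3240, (A,nl)→4020 …(+1); best=260 via (A,nl_idx)
  {BCD}: card=150; try (D,hash)→1130, (B,merge)→1810, (D,merge)→2250, (B,hash)→2620, (D,nl)→3780, (B,nl)→6180; best=1130 via (D,hash)
  {ACD}: card=160; try (A,nl_idx)→660, (C,hash)→820, (C,nl_idx)→900, (C,merge)→1180, (A,merge)→2260, (A,hash)→3420 …(+2); best=660 via (A,nl_idx)
  {ABCD}: card=600; try (A,nl_idx)→2930, (B,hash)→3220, (B,merge)→3450, (A,merge)→4280, (A,hash)→4480, (B,nl)→24660 …(+1); best=2930 via (A,nl_idx)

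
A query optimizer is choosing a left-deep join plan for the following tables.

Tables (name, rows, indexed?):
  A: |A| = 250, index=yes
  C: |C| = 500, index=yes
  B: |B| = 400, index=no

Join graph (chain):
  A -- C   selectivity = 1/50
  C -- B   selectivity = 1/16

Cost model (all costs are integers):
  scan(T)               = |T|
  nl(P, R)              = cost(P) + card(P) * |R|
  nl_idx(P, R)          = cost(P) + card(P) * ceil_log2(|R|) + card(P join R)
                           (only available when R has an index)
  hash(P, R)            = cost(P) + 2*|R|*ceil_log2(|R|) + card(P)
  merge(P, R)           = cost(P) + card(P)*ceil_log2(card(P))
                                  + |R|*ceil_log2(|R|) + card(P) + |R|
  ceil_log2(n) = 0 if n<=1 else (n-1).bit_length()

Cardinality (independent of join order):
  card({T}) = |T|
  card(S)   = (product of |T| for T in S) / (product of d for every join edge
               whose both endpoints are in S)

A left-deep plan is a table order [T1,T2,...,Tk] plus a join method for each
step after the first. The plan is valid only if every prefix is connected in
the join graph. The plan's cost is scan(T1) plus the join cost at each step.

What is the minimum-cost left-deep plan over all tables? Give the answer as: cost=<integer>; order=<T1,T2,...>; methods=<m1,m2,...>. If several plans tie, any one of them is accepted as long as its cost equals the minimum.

cost=14700; order=A,C,B; methods=nl_idx,hash

Selinger DP (subsets sized 1..n):
  {A}: scan cost=250, card=250
  {C}: scan cost=500, card=500
  {B}: scan cost=400, card=400
  {AC}: card=2500; try (C,nl_idx)→5000, (A,hash)→5000, (A,nl_idx)→7000, (C,merge)→7500, (A,merge)→7750, (C,hash)→9500 …(+2); best=5000 via (C,nl_idx)
  {BC}: card=12500; try (B,hash)→8200, (C,merge)→9400, (B,merge)→9500, (C,hash)→9800, (C,nl_idx)→16500, (C,nl)→200400 …(+1); best=8200 via (B,hash)
  {ABC}: card=62500; try (B,hash)→14700, (A,hash)→24700, (B,merge)→41500, (A,nl_idx)→170700, (A,merge)→197950, (B,nl)→1005000 …(+1); best=14700 via (B,hash)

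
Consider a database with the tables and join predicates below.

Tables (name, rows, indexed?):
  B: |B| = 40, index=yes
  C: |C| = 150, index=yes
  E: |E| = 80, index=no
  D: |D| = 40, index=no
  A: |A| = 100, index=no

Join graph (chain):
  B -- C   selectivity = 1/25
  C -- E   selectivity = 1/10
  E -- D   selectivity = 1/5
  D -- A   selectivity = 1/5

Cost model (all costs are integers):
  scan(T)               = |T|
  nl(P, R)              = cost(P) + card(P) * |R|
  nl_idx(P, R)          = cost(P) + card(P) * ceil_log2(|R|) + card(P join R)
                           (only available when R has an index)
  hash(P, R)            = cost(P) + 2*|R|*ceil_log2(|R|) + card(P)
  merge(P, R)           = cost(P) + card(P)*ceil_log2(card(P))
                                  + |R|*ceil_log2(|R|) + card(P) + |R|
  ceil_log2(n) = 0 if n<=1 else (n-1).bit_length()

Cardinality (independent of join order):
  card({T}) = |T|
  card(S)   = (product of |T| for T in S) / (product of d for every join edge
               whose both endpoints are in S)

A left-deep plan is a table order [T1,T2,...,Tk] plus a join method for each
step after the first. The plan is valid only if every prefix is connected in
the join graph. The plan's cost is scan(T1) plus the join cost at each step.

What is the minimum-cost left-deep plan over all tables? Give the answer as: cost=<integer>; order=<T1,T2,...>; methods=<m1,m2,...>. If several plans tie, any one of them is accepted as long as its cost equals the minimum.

Selinger DP (subsets sized 1..n):
  {B}: scan cost=40, card=40
  {C}: scan cost=150, card=150
  {E}: scan cost=80, card=80
  {D}: scan cost=40, card=40
  {A}: scan cost=100, card=100
  {BC}: card=240; try (C,nl_idx)→600, (B,hash)→780, (B,nl_idx)→1290, (C,merge)→1670, (B,merge)→1780, (C,hash)→2480 …(+2); best=600 via (C,nl_idx)
  {CE}: card=1200; try (E,hash)→1420, (C,nl_idx)→1920, (C,merge)→2070, (E,merge)→2140, (C,hash)→2560, (C,nl)→12080 …(+1); best=1420 via (E,hash)
  {DE}: card=640; try (D,hash)→640, (E,merge)→960, (D,merge)→1000, (E,hash)→1200, (E,nl)→3240, (D,nl)→3280; best=640 via (D,hash)
  {AD}: card=800; try (D,hash)→680, (A,merge)→1120, (D,merge)→1180, (A,hash)→1480, (A,nl)→4040, (D,nl)→4100; best=680 via (D,hash)
  {BCE}: card=1920; try (E,hash)→1960, (B,hash)→3100, (E,merge)→3400, (B,nl_idx)→10540, (B,merge)→16100, (E,nl)→19800 …(+1); best=1960 via (E,hash)
  {CDE}: card=9600; try (D,hash)→3100, (C,hash)→3680, (C,merge)→9030, (C,nl_idx)→15360, (D,merge)→16100, (D,nl)→49420 …(+1); best=3100 via (D,hash)
  {ADE}: card=12800; try (E,hash)→2600, (A,hash)→2680, (A,merge)→8480, (E,merge)→10120, (A,nl)→64640, (E,nl)→64680; best=2600 via (E,hash)
  {BCDE}: card=15360; try (D,hash)→4360, (B,hash)→13180, (D,merge)→25280, (B,nl_idx)→76060, (D,nl)→78760, (B,merge)→147380 …(+1); best=4360 via (D,hash)
  {ACDE}: card=192000; try (A,hash)→14100, (C,hash)→17800, (A,merge)→147900, (C,merge)→195950, (C,nl_idx)→297000, (A,nl)→963100 …(+1); best=14100 via (A,hash)
  {ABCDE}: card=307200; try (A,hash)→21120, (B,hash)→206580, (A,merge)→235560, (B,nl_idx)→1473300, (A,nl)→1540360, (B,merge)→3662380 …(+1); best=21120 via (A,hash)

cost=21120; order=B,C,E,D,A; methods=nl_idx,hash,hash,hash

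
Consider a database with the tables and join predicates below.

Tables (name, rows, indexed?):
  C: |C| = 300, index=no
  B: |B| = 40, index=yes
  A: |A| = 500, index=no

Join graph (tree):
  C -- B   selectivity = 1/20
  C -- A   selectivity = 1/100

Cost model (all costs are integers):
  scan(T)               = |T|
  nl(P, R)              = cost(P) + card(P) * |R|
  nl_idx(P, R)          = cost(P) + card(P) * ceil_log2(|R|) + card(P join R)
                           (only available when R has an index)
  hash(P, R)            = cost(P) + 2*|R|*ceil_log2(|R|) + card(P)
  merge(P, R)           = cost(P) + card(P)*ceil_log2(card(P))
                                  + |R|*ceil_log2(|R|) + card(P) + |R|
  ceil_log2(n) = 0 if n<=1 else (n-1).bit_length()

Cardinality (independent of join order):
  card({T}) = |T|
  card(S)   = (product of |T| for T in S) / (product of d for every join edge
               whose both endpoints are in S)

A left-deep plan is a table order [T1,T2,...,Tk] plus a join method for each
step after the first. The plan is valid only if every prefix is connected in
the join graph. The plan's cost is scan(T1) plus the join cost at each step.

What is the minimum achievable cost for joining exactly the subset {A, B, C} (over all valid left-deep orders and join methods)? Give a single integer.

8380

Selinger DP over subsets of {A,B,C}:
  {C}: scan cost=300, card=300
  {B}: scan cost=40, card=40
  {A}: scan cost=500, card=500
  {BC}: card=600; try (B,hash)→1080, (B,nl_idx)→2700, (C,merge)→3320, (B,merge)→3580, (C,hash)→5480, (C,nl)→12040 …(+1); best=1080 via (B,hash)
  {AC}: card=1500; try (C,hash)→6400, (A,merge)→8300, (C,merge)→8500, (A,hash)→9600, (A,nl)→150300, (C,nl)→150500; best=6400 via (C,hash)
  {ABC}: card=3000; try (B,hash)→8380, (A,hash)→10680, (A,merge)→12680, (B,nl_idx)→18400, (B,merge)→24680, (B,nl)→66400 …(+1); best=8380 via (B,hash)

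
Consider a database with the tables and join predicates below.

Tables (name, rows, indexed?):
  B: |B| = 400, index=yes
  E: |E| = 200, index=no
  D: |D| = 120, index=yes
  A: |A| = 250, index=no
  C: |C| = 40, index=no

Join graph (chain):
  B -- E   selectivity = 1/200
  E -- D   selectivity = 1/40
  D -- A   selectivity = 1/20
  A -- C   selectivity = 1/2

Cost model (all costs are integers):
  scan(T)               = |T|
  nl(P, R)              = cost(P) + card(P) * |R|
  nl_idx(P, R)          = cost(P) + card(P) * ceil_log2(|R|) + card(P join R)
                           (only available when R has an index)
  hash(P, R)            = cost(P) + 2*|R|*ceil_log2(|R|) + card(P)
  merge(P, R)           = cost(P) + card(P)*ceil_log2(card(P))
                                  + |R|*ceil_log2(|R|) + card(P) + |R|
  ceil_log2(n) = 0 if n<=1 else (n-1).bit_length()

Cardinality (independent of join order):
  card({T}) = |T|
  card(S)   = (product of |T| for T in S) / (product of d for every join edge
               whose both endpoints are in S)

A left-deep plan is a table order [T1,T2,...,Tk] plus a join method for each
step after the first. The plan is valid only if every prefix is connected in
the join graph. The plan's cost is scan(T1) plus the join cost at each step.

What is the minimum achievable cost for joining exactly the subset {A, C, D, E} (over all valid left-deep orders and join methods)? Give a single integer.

Selinger DP over subsets of {A,C,D,E}:
  {E}: scan cost=200, card=200
  {D}: scan cost=120, card=120
  {A}: scan cost=250, card=250
  {C}: scan cost=40, card=40
  {DE}: card=600; try (D,hash)→2080, (D,nl_idx)→2200, (E,merge)→2880, (D,merge)→2960, (E,hash)→3440, (E,nl)→24120 …(+1); best=2080 via (D,hash)
  {AD}: card=1500; try (D,hash)→2180, (A,merge)→3330, (D,merge)→3460, (D,nl_idx)→3500, (A,hash)→4240, (A,nl)→30120 …(+1); best=2180 via (D,hash)
  {AC}: card=5000; try (C,hash)→980, (A,merge)→2570, (C,merge)→2780, (A,hash)→4080, (A,nl)→10040, (C,nl)→10250; best=980 via (C,hash)
  {ADE}: card=7500; try (A,hash)→6680, (E,hash)→6880, (A,merge)→10930, (E,merge)→21980, (A,nl)→152080, (E,nl)→302180; best=6680 via (A,hash)
  {ACD}: card=30000; try (C,hash)→4160, (D,hash)→7660, (C,merge)→20460, (C,nl)→62180, (D,nl_idx)→65980, (D,merge)→71940 …(+1); best=4160 via (C,hash)
  {ACDE}: card=150000; try (C,hash)→14660, (E,hash)→37360, (C,merge)→111960, (C,nl)→306680, (E,merge)→485960, (E,nl)→6004160; best=14660 via (C,hash)

14660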